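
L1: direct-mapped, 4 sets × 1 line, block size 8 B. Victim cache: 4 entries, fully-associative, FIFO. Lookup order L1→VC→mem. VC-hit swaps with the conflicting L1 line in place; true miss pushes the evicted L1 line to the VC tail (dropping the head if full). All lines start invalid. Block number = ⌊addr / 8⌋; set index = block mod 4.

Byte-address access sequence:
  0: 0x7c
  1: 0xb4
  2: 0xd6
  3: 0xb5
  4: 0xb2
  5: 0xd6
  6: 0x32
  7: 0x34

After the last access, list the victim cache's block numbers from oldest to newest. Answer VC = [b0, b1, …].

VC = [22, 26]

#0 0x7c→b15/s3 MISS; vc=[]
#1 0xb4→b22/s2 MISS; vc=[]
#2 0xd6→b26/s2 MISS; vc=[22]
#3 0xb5→b22/s2 VC-HIT; vc=[26]
#4 0xb2→b22/s2 L1-HIT; vc=[26]
#5 0xd6→b26/s2 VC-HIT; vc=[22]
#6 0x32→b6/s2 MISS; vc=[22,26]
#7 0x34→b6/s2 L1-HIT; vc=[22,26]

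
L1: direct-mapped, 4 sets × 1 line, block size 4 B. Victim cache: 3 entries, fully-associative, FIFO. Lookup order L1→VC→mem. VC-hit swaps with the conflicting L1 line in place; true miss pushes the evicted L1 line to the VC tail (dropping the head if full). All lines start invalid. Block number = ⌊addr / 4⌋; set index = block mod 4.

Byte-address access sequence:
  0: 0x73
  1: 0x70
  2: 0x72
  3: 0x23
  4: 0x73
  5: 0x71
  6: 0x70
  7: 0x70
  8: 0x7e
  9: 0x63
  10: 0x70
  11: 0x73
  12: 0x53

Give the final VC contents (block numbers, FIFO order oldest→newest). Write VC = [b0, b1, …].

0: 0x73 (blk 28, set 0) → MISS  vc=[]
1: 0x70 (blk 28, set 0) → L1-HIT  vc=[]
2: 0x72 (blk 28, set 0) → L1-HIT  vc=[]
3: 0x23 (blk 8, set 0) → MISS  vc=[28]
4: 0x73 (blk 28, set 0) → VC-HIT  vc=[8]
5: 0x71 (blk 28, set 0) → L1-HIT  vc=[8]
6: 0x70 (blk 28, set 0) → L1-HIT  vc=[8]
7: 0x70 (blk 28, set 0) → L1-HIT  vc=[8]
8: 0x7e (blk 31, set 3) → MISS  vc=[8]
9: 0x63 (blk 24, set 0) → MISS  vc=[8, 28]
10: 0x70 (blk 28, set 0) → VC-HIT  vc=[8, 24]
11: 0x73 (blk 28, set 0) → L1-HIT  vc=[8, 24]
12: 0x53 (blk 20, set 0) → MISS  vc=[8, 24, 28]

VC = [8, 24, 28]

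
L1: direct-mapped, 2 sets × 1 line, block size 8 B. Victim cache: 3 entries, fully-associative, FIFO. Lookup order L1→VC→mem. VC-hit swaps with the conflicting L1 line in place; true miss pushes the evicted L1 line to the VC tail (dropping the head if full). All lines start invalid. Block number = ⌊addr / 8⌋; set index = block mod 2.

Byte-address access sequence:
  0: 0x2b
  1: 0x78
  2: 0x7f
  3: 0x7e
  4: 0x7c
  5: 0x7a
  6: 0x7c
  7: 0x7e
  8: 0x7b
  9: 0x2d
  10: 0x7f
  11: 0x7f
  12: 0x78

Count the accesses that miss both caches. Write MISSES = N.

MISSES = 2

#0 0x2b→b5/s1 MISS; vc=[]
#1 0x78→b15/s1 MISS; vc=[5]
#2 0x7f→b15/s1 L1-HIT; vc=[5]
#3 0x7e→b15/s1 L1-HIT; vc=[5]
#4 0x7c→b15/s1 L1-HIT; vc=[5]
#5 0x7a→b15/s1 L1-HIT; vc=[5]
#6 0x7c→b15/s1 L1-HIT; vc=[5]
#7 0x7e→b15/s1 L1-HIT; vc=[5]
#8 0x7b→b15/s1 L1-HIT; vc=[5]
#9 0x2d→b5/s1 VC-HIT; vc=[15]
#10 0x7f→b15/s1 VC-HIT; vc=[5]
#11 0x7f→b15/s1 L1-HIT; vc=[5]
#12 0x78→b15/s1 L1-HIT; vc=[5]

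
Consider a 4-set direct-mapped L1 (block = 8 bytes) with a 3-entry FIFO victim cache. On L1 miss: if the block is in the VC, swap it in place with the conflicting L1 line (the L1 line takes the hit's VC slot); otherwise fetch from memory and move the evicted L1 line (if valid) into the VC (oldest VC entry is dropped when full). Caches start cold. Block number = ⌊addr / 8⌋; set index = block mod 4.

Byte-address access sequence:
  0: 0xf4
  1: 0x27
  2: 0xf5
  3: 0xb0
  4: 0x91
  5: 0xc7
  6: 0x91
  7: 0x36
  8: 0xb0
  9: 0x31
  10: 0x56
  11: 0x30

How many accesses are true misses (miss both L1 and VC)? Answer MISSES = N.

  [0] addr=0xf4 blk=30 s=2: MISS | VC []
  [1] addr=0x27 blk=4 s=0: MISS | VC []
  [2] addr=0xf5 blk=30 s=2: L1-HIT | VC []
  [3] addr=0xb0 blk=22 s=2: MISS | VC [30]
  [4] addr=0x91 blk=18 s=2: MISS | VC [30, 22]
  [5] addr=0xc7 blk=24 s=0: MISS | VC [30, 22, 4]
  [6] addr=0x91 blk=18 s=2: L1-HIT | VC [30, 22, 4]
  [7] addr=0x36 blk=6 s=2: MISS | VC [22, 4, 18]
  [8] addr=0xb0 blk=22 s=2: VC-HIT | VC [6, 4, 18]
  [9] addr=0x31 blk=6 s=2: VC-HIT | VC [22, 4, 18]
  [10] addr=0x56 blk=10 s=2: MISS | VC [4, 18, 6]
  [11] addr=0x30 blk=6 s=2: VC-HIT | VC [4, 18, 10]

MISSES = 7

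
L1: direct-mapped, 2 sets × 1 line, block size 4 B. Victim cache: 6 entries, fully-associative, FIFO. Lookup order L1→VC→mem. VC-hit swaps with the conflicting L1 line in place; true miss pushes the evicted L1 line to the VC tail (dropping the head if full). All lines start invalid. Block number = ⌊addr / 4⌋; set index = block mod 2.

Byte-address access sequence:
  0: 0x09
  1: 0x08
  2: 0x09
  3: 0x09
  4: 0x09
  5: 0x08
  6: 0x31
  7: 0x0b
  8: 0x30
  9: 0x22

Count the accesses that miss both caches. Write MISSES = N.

MISSES = 3

#0 0x9→b2/s0 MISS; vc=[]
#1 0x8→b2/s0 L1-HIT; vc=[]
#2 0x9→b2/s0 L1-HIT; vc=[]
#3 0x9→b2/s0 L1-HIT; vc=[]
#4 0x9→b2/s0 L1-HIT; vc=[]
#5 0x8→b2/s0 L1-HIT; vc=[]
#6 0x31→b12/s0 MISS; vc=[2]
#7 0xb→b2/s0 VC-HIT; vc=[12]
#8 0x30→b12/s0 VC-HIT; vc=[2]
#9 0x22→b8/s0 MISS; vc=[2,12]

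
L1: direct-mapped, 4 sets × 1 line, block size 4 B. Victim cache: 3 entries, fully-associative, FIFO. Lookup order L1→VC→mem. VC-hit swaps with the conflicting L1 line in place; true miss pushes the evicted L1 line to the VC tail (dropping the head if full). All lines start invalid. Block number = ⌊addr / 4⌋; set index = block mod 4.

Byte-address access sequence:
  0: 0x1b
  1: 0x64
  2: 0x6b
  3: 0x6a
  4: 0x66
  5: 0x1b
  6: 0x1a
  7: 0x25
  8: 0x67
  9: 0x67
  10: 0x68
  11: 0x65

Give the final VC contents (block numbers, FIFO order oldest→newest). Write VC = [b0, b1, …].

0: 0x1b (blk 6, set 2) → MISS  vc=[]
1: 0x64 (blk 25, set 1) → MISS  vc=[]
2: 0x6b (blk 26, set 2) → MISS  vc=[6]
3: 0x6a (blk 26, set 2) → L1-HIT  vc=[6]
4: 0x66 (blk 25, set 1) → L1-HIT  vc=[6]
5: 0x1b (blk 6, set 2) → VC-HIT  vc=[26]
6: 0x1a (blk 6, set 2) → L1-HIT  vc=[26]
7: 0x25 (blk 9, set 1) → MISS  vc=[26, 25]
8: 0x67 (blk 25, set 1) → VC-HIT  vc=[26, 9]
9: 0x67 (blk 25, set 1) → L1-HIT  vc=[26, 9]
10: 0x68 (blk 26, set 2) → VC-HIT  vc=[6, 9]
11: 0x65 (blk 25, set 1) → L1-HIT  vc=[6, 9]

VC = [6, 9]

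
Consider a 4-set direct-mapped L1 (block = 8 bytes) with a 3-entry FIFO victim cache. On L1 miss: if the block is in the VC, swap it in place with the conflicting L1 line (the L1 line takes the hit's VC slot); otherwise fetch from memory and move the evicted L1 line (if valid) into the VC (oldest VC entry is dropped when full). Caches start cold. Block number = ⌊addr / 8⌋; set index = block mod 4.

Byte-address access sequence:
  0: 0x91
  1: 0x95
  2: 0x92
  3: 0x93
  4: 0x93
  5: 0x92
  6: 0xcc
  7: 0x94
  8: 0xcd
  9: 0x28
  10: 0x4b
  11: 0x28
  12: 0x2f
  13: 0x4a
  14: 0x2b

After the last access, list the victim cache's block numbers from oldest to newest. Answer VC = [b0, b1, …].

#0 0x91→b18/s2 MISS; vc=[]
#1 0x95→b18/s2 L1-HIT; vc=[]
#2 0x92→b18/s2 L1-HIT; vc=[]
#3 0x93→b18/s2 L1-HIT; vc=[]
#4 0x93→b18/s2 L1-HIT; vc=[]
#5 0x92→b18/s2 L1-HIT; vc=[]
#6 0xcc→b25/s1 MISS; vc=[]
#7 0x94→b18/s2 L1-HIT; vc=[]
#8 0xcd→b25/s1 L1-HIT; vc=[]
#9 0x28→b5/s1 MISS; vc=[25]
#10 0x4b→b9/s1 MISS; vc=[25,5]
#11 0x28→b5/s1 VC-HIT; vc=[25,9]
#12 0x2f→b5/s1 L1-HIT; vc=[25,9]
#13 0x4a→b9/s1 VC-HIT; vc=[25,5]
#14 0x2b→b5/s1 VC-HIT; vc=[25,9]

VC = [25, 9]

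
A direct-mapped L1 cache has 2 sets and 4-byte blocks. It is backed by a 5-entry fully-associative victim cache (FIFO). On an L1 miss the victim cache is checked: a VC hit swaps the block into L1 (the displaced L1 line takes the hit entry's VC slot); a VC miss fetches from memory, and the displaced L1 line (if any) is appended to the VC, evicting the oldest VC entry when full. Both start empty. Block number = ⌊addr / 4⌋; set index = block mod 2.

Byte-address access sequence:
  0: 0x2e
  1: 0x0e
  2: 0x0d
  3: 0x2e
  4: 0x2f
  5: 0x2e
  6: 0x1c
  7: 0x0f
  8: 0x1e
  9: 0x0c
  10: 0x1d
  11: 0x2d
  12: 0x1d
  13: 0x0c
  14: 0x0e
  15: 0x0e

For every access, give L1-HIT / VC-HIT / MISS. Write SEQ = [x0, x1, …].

SEQ = [MISS, MISS, L1-HIT, VC-HIT, L1-HIT, L1-HIT, MISS, VC-HIT, VC-HIT, VC-HIT, VC-HIT, VC-HIT, VC-HIT, VC-HIT, L1-HIT, L1-HIT]

#0 0x2e→b11/s1 MISS; vc=[]
#1 0xe→b3/s1 MISS; vc=[11]
#2 0xd→b3/s1 L1-HIT; vc=[11]
#3 0x2e→b11/s1 VC-HIT; vc=[3]
#4 0x2f→b11/s1 L1-HIT; vc=[3]
#5 0x2e→b11/s1 L1-HIT; vc=[3]
#6 0x1c→b7/s1 MISS; vc=[3,11]
#7 0xf→b3/s1 VC-HIT; vc=[7,11]
#8 0x1e→b7/s1 VC-HIT; vc=[3,11]
#9 0xc→b3/s1 VC-HIT; vc=[7,11]
#10 0x1d→b7/s1 VC-HIT; vc=[3,11]
#11 0x2d→b11/s1 VC-HIT; vc=[3,7]
#12 0x1d→b7/s1 VC-HIT; vc=[3,11]
#13 0xc→b3/s1 VC-HIT; vc=[7,11]
#14 0xe→b3/s1 L1-HIT; vc=[7,11]
#15 0xe→b3/s1 L1-HIT; vc=[7,11]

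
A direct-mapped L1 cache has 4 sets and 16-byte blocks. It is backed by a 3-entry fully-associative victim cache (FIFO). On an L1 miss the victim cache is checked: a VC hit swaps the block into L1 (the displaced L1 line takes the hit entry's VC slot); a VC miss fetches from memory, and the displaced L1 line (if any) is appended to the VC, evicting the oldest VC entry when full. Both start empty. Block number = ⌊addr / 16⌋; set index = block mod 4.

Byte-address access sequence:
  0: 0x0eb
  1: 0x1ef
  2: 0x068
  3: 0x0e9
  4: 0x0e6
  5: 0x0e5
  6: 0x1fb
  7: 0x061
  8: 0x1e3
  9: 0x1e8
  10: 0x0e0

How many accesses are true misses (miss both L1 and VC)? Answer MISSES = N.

MISSES = 4

  [0] addr=0xeb blk=14 s=2: MISS | VC []
  [1] addr=0x1ef blk=30 s=2: MISS | VC [14]
  [2] addr=0x68 blk=6 s=2: MISS | VC [14, 30]
  [3] addr=0xe9 blk=14 s=2: VC-HIT | VC [6, 30]
  [4] addr=0xe6 blk=14 s=2: L1-HIT | VC [6, 30]
  [5] addr=0xe5 blk=14 s=2: L1-HIT | VC [6, 30]
  [6] addr=0x1fb blk=31 s=3: MISS | VC [6, 30]
  [7] addr=0x61 blk=6 s=2: VC-HIT | VC [14, 30]
  [8] addr=0x1e3 blk=30 s=2: VC-HIT | VC [14, 6]
  [9] addr=0x1e8 blk=30 s=2: L1-HIT | VC [14, 6]
  [10] addr=0xe0 blk=14 s=2: VC-HIT | VC [30, 6]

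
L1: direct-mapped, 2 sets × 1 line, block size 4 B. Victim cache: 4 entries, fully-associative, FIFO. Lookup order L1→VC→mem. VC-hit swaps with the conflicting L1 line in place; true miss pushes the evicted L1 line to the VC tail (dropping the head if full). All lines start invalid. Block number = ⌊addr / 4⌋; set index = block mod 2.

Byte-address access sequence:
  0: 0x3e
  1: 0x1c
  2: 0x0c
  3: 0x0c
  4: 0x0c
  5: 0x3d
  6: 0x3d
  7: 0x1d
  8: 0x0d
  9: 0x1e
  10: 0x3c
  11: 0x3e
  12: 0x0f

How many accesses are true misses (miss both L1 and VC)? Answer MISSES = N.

MISSES = 3

#0 0x3e→b15/s1 MISS; vc=[]
#1 0x1c→b7/s1 MISS; vc=[15]
#2 0xc→b3/s1 MISS; vc=[15,7]
#3 0xc→b3/s1 L1-HIT; vc=[15,7]
#4 0xc→b3/s1 L1-HIT; vc=[15,7]
#5 0x3d→b15/s1 VC-HIT; vc=[3,7]
#6 0x3d→b15/s1 L1-HIT; vc=[3,7]
#7 0x1d→b7/s1 VC-HIT; vc=[3,15]
#8 0xd→b3/s1 VC-HIT; vc=[7,15]
#9 0x1e→b7/s1 VC-HIT; vc=[3,15]
#10 0x3c→b15/s1 VC-HIT; vc=[3,7]
#11 0x3e→b15/s1 L1-HIT; vc=[3,7]
#12 0xf→b3/s1 VC-HIT; vc=[15,7]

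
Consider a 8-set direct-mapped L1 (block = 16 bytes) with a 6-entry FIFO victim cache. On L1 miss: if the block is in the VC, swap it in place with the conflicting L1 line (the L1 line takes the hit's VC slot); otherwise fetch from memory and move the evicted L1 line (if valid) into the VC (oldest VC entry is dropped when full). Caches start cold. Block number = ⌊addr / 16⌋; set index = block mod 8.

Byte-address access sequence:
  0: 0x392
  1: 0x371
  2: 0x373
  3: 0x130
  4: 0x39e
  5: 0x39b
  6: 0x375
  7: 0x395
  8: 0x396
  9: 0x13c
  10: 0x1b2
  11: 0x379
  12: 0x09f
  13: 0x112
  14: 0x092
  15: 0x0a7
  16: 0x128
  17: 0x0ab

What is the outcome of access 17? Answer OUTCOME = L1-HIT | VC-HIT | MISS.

OUTCOME = VC-HIT

#0 0x392→b57/s1 MISS; vc=[]
#1 0x371→b55/s7 MISS; vc=[]
#2 0x373→b55/s7 L1-HIT; vc=[]
#3 0x130→b19/s3 MISS; vc=[]
#4 0x39e→b57/s1 L1-HIT; vc=[]
#5 0x39b→b57/s1 L1-HIT; vc=[]
#6 0x375→b55/s7 L1-HIT; vc=[]
#7 0x395→b57/s1 L1-HIT; vc=[]
#8 0x396→b57/s1 L1-HIT; vc=[]
#9 0x13c→b19/s3 L1-HIT; vc=[]
#10 0x1b2→b27/s3 MISS; vc=[19]
#11 0x379→b55/s7 L1-HIT; vc=[19]
#12 0x9f→b9/s1 MISS; vc=[19,57]
#13 0x112→b17/s1 MISS; vc=[19,57,9]
#14 0x92→b9/s1 VC-HIT; vc=[19,57,17]
#15 0xa7→b10/s2 MISS; vc=[19,57,17]
#16 0x128→b18/s2 MISS; vc=[19,57,17,10]
#17 0xab→b10/s2 VC-HIT; vc=[19,57,17,18]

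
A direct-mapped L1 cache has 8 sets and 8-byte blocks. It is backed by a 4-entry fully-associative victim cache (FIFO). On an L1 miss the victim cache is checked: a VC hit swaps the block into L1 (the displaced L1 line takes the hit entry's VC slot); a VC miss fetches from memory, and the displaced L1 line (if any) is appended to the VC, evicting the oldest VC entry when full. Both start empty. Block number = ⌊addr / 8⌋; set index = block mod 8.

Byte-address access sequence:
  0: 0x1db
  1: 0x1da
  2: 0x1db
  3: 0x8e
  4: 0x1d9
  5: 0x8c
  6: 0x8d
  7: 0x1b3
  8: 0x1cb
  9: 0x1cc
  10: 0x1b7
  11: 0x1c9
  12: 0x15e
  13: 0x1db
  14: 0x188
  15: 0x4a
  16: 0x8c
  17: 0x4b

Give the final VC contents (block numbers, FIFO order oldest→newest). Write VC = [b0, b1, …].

  [0] addr=0x1db blk=59 s=3: MISS | VC []
  [1] addr=0x1da blk=59 s=3: L1-HIT | VC []
  [2] addr=0x1db blk=59 s=3: L1-HIT | VC []
  [3] addr=0x8e blk=17 s=1: MISS | VC []
  [4] addr=0x1d9 blk=59 s=3: L1-HIT | VC []
  [5] addr=0x8c blk=17 s=1: L1-HIT | VC []
  [6] addr=0x8d blk=17 s=1: L1-HIT | VC []
  [7] addr=0x1b3 blk=54 s=6: MISS | VC []
  [8] addr=0x1cb blk=57 s=1: MISS | VC [17]
  [9] addr=0x1cc blk=57 s=1: L1-HIT | VC [17]
  [10] addr=0x1b7 blk=54 s=6: L1-HIT | VC [17]
  [11] addr=0x1c9 blk=57 s=1: L1-HIT | VC [17]
  [12] addr=0x15e blk=43 s=3: MISS | VC [17, 59]
  [13] addr=0x1db blk=59 s=3: VC-HIT | VC [17, 43]
  [14] addr=0x188 blk=49 s=1: MISS | VC [17, 43, 57]
  [15] addr=0x4a blk=9 s=1: MISS | VC [17, 43, 57, 49]
  [16] addr=0x8c blk=17 s=1: VC-HIT | VC [9, 43, 57, 49]
  [17] addr=0x4b blk=9 s=1: VC-HIT | VC [17, 43, 57, 49]

VC = [17, 43, 57, 49]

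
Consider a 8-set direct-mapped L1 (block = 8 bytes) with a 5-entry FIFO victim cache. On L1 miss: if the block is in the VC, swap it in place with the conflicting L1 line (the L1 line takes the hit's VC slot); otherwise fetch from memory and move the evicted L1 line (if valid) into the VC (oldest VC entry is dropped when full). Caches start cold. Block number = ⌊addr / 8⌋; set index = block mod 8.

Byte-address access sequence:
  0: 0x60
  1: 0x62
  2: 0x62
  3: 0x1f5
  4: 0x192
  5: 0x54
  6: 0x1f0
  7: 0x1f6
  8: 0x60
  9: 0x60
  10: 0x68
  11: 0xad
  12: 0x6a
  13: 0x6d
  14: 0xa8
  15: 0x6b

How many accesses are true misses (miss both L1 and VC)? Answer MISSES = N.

0: 0x60 (blk 12, set 4) → MISS  vc=[]
1: 0x62 (blk 12, set 4) → L1-HIT  vc=[]
2: 0x62 (blk 12, set 4) → L1-HIT  vc=[]
3: 0x1f5 (blk 62, set 6) → MISS  vc=[]
4: 0x192 (blk 50, set 2) → MISS  vc=[]
5: 0x54 (blk 10, set 2) → MISS  vc=[50]
6: 0x1f0 (blk 62, set 6) → L1-HIT  vc=[50]
7: 0x1f6 (blk 62, set 6) → L1-HIT  vc=[50]
8: 0x60 (blk 12, set 4) → L1-HIT  vc=[50]
9: 0x60 (blk 12, set 4) → L1-HIT  vc=[50]
10: 0x68 (blk 13, set 5) → MISS  vc=[50]
11: 0xad (blk 21, set 5) → MISS  vc=[50, 13]
12: 0x6a (blk 13, set 5) → VC-HIT  vc=[50, 21]
13: 0x6d (blk 13, set 5) → L1-HIT  vc=[50, 21]
14: 0xa8 (blk 21, set 5) → VC-HIT  vc=[50, 13]
15: 0x6b (blk 13, set 5) → VC-HIT  vc=[50, 21]

MISSES = 6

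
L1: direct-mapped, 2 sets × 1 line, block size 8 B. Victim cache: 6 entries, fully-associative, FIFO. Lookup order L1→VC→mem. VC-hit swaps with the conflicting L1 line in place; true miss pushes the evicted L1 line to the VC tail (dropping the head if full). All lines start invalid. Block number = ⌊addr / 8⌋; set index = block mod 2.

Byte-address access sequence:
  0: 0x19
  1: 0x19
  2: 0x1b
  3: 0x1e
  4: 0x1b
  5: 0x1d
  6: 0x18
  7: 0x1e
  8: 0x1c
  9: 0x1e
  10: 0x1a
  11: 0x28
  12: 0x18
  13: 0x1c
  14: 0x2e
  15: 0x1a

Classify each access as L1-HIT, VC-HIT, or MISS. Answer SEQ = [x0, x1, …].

SEQ = [MISS, L1-HIT, L1-HIT, L1-HIT, L1-HIT, L1-HIT, L1-HIT, L1-HIT, L1-HIT, L1-HIT, L1-HIT, MISS, VC-HIT, L1-HIT, VC-HIT, VC-HIT]

0: 0x19 (blk 3, set 1) → MISS  vc=[]
1: 0x19 (blk 3, set 1) → L1-HIT  vc=[]
2: 0x1b (blk 3, set 1) → L1-HIT  vc=[]
3: 0x1e (blk 3, set 1) → L1-HIT  vc=[]
4: 0x1b (blk 3, set 1) → L1-HIT  vc=[]
5: 0x1d (blk 3, set 1) → L1-HIT  vc=[]
6: 0x18 (blk 3, set 1) → L1-HIT  vc=[]
7: 0x1e (blk 3, set 1) → L1-HIT  vc=[]
8: 0x1c (blk 3, set 1) → L1-HIT  vc=[]
9: 0x1e (blk 3, set 1) → L1-HIT  vc=[]
10: 0x1a (blk 3, set 1) → L1-HIT  vc=[]
11: 0x28 (blk 5, set 1) → MISS  vc=[3]
12: 0x18 (blk 3, set 1) → VC-HIT  vc=[5]
13: 0x1c (blk 3, set 1) → L1-HIT  vc=[5]
14: 0x2e (blk 5, set 1) → VC-HIT  vc=[3]
15: 0x1a (blk 3, set 1) → VC-HIT  vc=[5]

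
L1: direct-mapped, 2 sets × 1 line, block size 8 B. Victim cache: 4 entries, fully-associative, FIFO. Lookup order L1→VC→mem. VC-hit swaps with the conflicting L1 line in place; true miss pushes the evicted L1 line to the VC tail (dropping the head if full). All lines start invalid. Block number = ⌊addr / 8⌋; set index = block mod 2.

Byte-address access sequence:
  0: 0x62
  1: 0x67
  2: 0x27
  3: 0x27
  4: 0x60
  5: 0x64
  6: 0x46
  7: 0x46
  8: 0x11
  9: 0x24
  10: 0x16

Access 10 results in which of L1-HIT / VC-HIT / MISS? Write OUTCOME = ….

  [0] addr=0x62 blk=12 s=0: MISS | VC []
  [1] addr=0x67 blk=12 s=0: L1-HIT | VC []
  [2] addr=0x27 blk=4 s=0: MISS | VC [12]
  [3] addr=0x27 blk=4 s=0: L1-HIT | VC [12]
  [4] addr=0x60 blk=12 s=0: VC-HIT | VC [4]
  [5] addr=0x64 blk=12 s=0: L1-HIT | VC [4]
  [6] addr=0x46 blk=8 s=0: MISS | VC [4, 12]
  [7] addr=0x46 blk=8 s=0: L1-HIT | VC [4, 12]
  [8] addr=0x11 blk=2 s=0: MISS | VC [4, 12, 8]
  [9] addr=0x24 blk=4 s=0: VC-HIT | VC [2, 12, 8]
  [10] addr=0x16 blk=2 s=0: VC-HIT | VC [4, 12, 8]

OUTCOME = VC-HIT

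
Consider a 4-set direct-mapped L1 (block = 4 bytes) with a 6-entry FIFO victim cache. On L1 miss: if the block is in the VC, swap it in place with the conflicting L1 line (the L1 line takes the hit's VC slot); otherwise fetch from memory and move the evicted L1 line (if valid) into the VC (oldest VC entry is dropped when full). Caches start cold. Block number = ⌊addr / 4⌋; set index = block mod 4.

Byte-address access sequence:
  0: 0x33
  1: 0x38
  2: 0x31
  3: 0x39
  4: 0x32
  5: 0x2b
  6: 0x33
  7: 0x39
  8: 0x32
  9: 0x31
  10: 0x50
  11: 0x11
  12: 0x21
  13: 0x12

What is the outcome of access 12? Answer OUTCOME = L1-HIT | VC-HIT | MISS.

OUTCOME = MISS

0: 0x33 (blk 12, set 0) → MISS  vc=[]
1: 0x38 (blk 14, set 2) → MISS  vc=[]
2: 0x31 (blk 12, set 0) → L1-HIT  vc=[]
3: 0x39 (blk 14, set 2) → L1-HIT  vc=[]
4: 0x32 (blk 12, set 0) → L1-HIT  vc=[]
5: 0x2b (blk 10, set 2) → MISS  vc=[14]
6: 0x33 (blk 12, set 0) → L1-HIT  vc=[14]
7: 0x39 (blk 14, set 2) → VC-HIT  vc=[10]
8: 0x32 (blk 12, set 0) → L1-HIT  vc=[10]
9: 0x31 (blk 12, set 0) → L1-HIT  vc=[10]
10: 0x50 (blk 20, set 0) → MISS  vc=[10, 12]
11: 0x11 (blk 4, set 0) → MISS  vc=[10, 12, 20]
12: 0x21 (blk 8, set 0) → MISS  vc=[10, 12, 20, 4]
13: 0x12 (blk 4, set 0) → VC-HIT  vc=[10, 12, 20, 8]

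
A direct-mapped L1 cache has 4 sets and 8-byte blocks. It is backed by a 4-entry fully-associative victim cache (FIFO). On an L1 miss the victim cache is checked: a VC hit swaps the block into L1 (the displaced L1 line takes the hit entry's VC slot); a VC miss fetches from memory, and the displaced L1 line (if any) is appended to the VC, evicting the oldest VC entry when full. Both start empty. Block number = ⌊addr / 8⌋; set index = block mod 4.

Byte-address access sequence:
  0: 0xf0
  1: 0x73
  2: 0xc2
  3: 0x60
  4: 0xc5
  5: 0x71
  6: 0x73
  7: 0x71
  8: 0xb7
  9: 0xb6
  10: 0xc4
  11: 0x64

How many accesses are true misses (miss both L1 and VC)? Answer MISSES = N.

MISSES = 5

#0 0xf0→b30/s2 MISS; vc=[]
#1 0x73→b14/s2 MISS; vc=[30]
#2 0xc2→b24/s0 MISS; vc=[30]
#3 0x60→b12/s0 MISS; vc=[30,24]
#4 0xc5→b24/s0 VC-HIT; vc=[30,12]
#5 0x71→b14/s2 L1-HIT; vc=[30,12]
#6 0x73→b14/s2 L1-HIT; vc=[30,12]
#7 0x71→b14/s2 L1-HIT; vc=[30,12]
#8 0xb7→b22/s2 MISS; vc=[30,12,14]
#9 0xb6→b22/s2 L1-HIT; vc=[30,12,14]
#10 0xc4→b24/s0 L1-HIT; vc=[30,12,14]
#11 0x64→b12/s0 VC-HIT; vc=[30,24,14]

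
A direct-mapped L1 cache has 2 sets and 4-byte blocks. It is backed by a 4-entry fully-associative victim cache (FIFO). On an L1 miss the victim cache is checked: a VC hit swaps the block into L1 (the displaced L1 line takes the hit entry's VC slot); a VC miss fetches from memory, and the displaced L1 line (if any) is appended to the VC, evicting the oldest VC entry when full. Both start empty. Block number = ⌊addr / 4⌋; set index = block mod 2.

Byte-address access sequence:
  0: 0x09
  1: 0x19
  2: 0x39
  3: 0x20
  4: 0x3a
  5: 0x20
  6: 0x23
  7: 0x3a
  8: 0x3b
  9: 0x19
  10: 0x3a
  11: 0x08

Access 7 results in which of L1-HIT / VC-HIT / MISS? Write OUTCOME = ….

0: 0x9 (blk 2, set 0) → MISS  vc=[]
1: 0x19 (blk 6, set 0) → MISS  vc=[2]
2: 0x39 (blk 14, set 0) → MISS  vc=[2, 6]
3: 0x20 (blk 8, set 0) → MISS  vc=[2, 6, 14]
4: 0x3a (blk 14, set 0) → VC-HIT  vc=[2, 6, 8]
5: 0x20 (blk 8, set 0) → VC-HIT  vc=[2, 6, 14]
6: 0x23 (blk 8, set 0) → L1-HIT  vc=[2, 6, 14]
7: 0x3a (blk 14, set 0) → VC-HIT  vc=[2, 6, 8]
8: 0x3b (blk 14, set 0) → L1-HIT  vc=[2, 6, 8]
9: 0x19 (blk 6, set 0) → VC-HIT  vc=[2, 14, 8]
10: 0x3a (blk 14, set 0) → VC-HIT  vc=[2, 6, 8]
11: 0x8 (blk 2, set 0) → VC-HIT  vc=[14, 6, 8]

OUTCOME = VC-HIT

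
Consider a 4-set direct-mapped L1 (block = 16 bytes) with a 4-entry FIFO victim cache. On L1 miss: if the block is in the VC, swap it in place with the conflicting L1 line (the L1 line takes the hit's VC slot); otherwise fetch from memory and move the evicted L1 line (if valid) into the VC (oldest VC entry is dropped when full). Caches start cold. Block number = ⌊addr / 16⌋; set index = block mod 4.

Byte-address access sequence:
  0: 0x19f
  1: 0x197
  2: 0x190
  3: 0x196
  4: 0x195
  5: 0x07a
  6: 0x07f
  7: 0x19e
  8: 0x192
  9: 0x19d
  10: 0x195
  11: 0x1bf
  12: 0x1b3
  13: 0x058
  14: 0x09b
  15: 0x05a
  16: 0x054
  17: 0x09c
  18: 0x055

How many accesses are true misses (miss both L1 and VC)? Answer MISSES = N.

0: 0x19f (blk 25, set 1) → MISS  vc=[]
1: 0x197 (blk 25, set 1) → L1-HIT  vc=[]
2: 0x190 (blk 25, set 1) → L1-HIT  vc=[]
3: 0x196 (blk 25, set 1) → L1-HIT  vc=[]
4: 0x195 (blk 25, set 1) → L1-HIT  vc=[]
5: 0x7a (blk 7, set 3) → MISS  vc=[]
6: 0x7f (blk 7, set 3) → L1-HIT  vc=[]
7: 0x19e (blk 25, set 1) → L1-HIT  vc=[]
8: 0x192 (blk 25, set 1) → L1-HIT  vc=[]
9: 0x19d (blk 25, set 1) → L1-HIT  vc=[]
10: 0x195 (blk 25, set 1) → L1-HIT  vc=[]
11: 0x1bf (blk 27, set 3) → MISS  vc=[7]
12: 0x1b3 (blk 27, set 3) → L1-HIT  vc=[7]
13: 0x58 (blk 5, set 1) → MISS  vc=[7, 25]
14: 0x9b (blk 9, set 1) → MISS  vc=[7, 25, 5]
15: 0x5a (blk 5, set 1) → VC-HIT  vc=[7, 25, 9]
16: 0x54 (blk 5, set 1) → L1-HIT  vc=[7, 25, 9]
17: 0x9c (blk 9, set 1) → VC-HIT  vc=[7, 25, 5]
18: 0x55 (blk 5, set 1) → VC-HIT  vc=[7, 25, 9]

MISSES = 5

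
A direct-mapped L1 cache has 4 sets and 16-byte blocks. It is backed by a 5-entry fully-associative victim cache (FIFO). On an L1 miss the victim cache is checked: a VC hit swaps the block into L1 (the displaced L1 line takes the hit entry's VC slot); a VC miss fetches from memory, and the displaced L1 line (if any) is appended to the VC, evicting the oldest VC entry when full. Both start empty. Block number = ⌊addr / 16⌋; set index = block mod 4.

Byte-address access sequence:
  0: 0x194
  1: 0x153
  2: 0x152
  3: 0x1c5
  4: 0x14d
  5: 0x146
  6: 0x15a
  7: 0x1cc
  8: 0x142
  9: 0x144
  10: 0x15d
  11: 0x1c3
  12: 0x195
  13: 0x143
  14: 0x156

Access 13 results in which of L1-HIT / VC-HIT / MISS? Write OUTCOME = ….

OUTCOME = VC-HIT

0: 0x194 (blk 25, set 1) → MISS  vc=[]
1: 0x153 (blk 21, set 1) → MISS  vc=[25]
2: 0x152 (blk 21, set 1) → L1-HIT  vc=[25]
3: 0x1c5 (blk 28, set 0) → MISS  vc=[25]
4: 0x14d (blk 20, set 0) → MISS  vc=[25, 28]
5: 0x146 (blk 20, set 0) → L1-HIT  vc=[25, 28]
6: 0x15a (blk 21, set 1) → L1-HIT  vc=[25, 28]
7: 0x1cc (blk 28, set 0) → VC-HIT  vc=[25, 20]
8: 0x142 (blk 20, set 0) → VC-HIT  vc=[25, 28]
9: 0x144 (blk 20, set 0) → L1-HIT  vc=[25, 28]
10: 0x15d (blk 21, set 1) → L1-HIT  vc=[25, 28]
11: 0x1c3 (blk 28, set 0) → VC-HIT  vc=[25, 20]
12: 0x195 (blk 25, set 1) → VC-HIT  vc=[21, 20]
13: 0x143 (blk 20, set 0) → VC-HIT  vc=[21, 28]
14: 0x156 (blk 21, set 1) → VC-HIT  vc=[25, 28]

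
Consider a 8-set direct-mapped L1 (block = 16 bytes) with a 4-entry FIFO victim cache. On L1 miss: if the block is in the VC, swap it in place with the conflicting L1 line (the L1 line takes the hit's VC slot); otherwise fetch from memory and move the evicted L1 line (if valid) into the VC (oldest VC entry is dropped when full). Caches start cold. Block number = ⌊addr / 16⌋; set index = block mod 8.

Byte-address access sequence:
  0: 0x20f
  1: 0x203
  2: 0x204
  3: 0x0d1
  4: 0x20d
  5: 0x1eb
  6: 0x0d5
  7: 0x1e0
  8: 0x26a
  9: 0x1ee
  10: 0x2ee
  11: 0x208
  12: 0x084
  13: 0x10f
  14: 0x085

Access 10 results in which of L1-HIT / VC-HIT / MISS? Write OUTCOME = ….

  [0] addr=0x20f blk=32 s=0: MISS | VC []
  [1] addr=0x203 blk=32 s=0: L1-HIT | VC []
  [2] addr=0x204 blk=32 s=0: L1-HIT | VC []
  [3] addr=0xd1 blk=13 s=5: MISS | VC []
  [4] addr=0x20d blk=32 s=0: L1-HIT | VC []
  [5] addr=0x1eb blk=30 s=6: MISS | VC []
  [6] addr=0xd5 blk=13 s=5: L1-HIT | VC []
  [7] addr=0x1e0 blk=30 s=6: L1-HIT | VC []
  [8] addr=0x26a blk=38 s=6: MISS | VC [30]
  [9] addr=0x1ee blk=30 s=6: VC-HIT | VC [38]
  [10] addr=0x2ee blk=46 s=6: MISS | VC [38, 30]
  [11] addr=0x208 blk=32 s=0: L1-HIT | VC [38, 30]
  [12] addr=0x84 blk=8 s=0: MISS | VC [38, 30, 32]
  [13] addr=0x10f blk=16 s=0: MISS | VC [38, 30, 32, 8]
  [14] addr=0x85 blk=8 s=0: VC-HIT | VC [38, 30, 32, 16]

OUTCOME = MISS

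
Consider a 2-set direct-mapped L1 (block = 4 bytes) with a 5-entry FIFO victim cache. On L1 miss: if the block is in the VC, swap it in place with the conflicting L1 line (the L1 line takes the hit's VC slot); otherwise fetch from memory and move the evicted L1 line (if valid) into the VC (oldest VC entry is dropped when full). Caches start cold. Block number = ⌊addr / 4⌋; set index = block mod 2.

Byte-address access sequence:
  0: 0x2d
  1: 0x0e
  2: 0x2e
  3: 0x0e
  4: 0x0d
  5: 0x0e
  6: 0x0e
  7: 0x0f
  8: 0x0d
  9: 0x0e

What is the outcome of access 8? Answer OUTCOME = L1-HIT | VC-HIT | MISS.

OUTCOME = L1-HIT

  [0] addr=0x2d blk=11 s=1: MISS | VC []
  [1] addr=0xe blk=3 s=1: MISS | VC [11]
  [2] addr=0x2e blk=11 s=1: VC-HIT | VC [3]
  [3] addr=0xe blk=3 s=1: VC-HIT | VC [11]
  [4] addr=0xd blk=3 s=1: L1-HIT | VC [11]
  [5] addr=0xe blk=3 s=1: L1-HIT | VC [11]
  [6] addr=0xe blk=3 s=1: L1-HIT | VC [11]
  [7] addr=0xf blk=3 s=1: L1-HIT | VC [11]
  [8] addr=0xd blk=3 s=1: L1-HIT | VC [11]
  [9] addr=0xe blk=3 s=1: L1-HIT | VC [11]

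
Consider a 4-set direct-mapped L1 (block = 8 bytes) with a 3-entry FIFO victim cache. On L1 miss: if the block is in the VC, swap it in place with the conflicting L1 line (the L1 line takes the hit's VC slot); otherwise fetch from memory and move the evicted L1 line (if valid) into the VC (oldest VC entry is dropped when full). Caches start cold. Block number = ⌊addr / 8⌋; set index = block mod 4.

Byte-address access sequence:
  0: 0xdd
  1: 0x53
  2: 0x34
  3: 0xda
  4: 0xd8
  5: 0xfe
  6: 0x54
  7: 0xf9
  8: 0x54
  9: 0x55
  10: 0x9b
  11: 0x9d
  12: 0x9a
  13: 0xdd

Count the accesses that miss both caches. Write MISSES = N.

MISSES = 5

  [0] addr=0xdd blk=27 s=3: MISS | VC []
  [1] addr=0x53 blk=10 s=2: MISS | VC []
  [2] addr=0x34 blk=6 s=2: MISS | VC [10]
  [3] addr=0xda blk=27 s=3: L1-HIT | VC [10]
  [4] addr=0xd8 blk=27 s=3: L1-HIT | VC [10]
  [5] addr=0xfe blk=31 s=3: MISS | VC [10, 27]
  [6] addr=0x54 blk=10 s=2: VC-HIT | VC [6, 27]
  [7] addr=0xf9 blk=31 s=3: L1-HIT | VC [6, 27]
  [8] addr=0x54 blk=10 s=2: L1-HIT | VC [6, 27]
  [9] addr=0x55 blk=10 s=2: L1-HIT | VC [6, 27]
  [10] addr=0x9b blk=19 s=3: MISS | VC [6, 27, 31]
  [11] addr=0x9d blk=19 s=3: L1-HIT | VC [6, 27, 31]
  [12] addr=0x9a blk=19 s=3: L1-HIT | VC [6, 27, 31]
  [13] addr=0xdd blk=27 s=3: VC-HIT | VC [6, 19, 31]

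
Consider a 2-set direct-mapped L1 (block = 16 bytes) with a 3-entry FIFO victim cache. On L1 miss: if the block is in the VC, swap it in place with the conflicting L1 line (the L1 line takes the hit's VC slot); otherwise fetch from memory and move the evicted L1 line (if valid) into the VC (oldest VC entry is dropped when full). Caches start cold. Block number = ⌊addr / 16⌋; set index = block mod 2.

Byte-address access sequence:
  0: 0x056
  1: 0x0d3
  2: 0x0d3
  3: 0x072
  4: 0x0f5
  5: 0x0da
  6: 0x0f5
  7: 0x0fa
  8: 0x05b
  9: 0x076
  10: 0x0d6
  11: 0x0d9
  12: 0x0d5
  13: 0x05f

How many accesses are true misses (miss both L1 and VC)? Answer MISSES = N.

MISSES = 4

  [0] addr=0x56 blk=5 s=1: MISS | VC []
  [1] addr=0xd3 blk=13 s=1: MISS | VC [5]
  [2] addr=0xd3 blk=13 s=1: L1-HIT | VC [5]
  [3] addr=0x72 blk=7 s=1: MISS | VC [5, 13]
  [4] addr=0xf5 blk=15 s=1: MISS | VC [5, 13, 7]
  [5] addr=0xda blk=13 s=1: VC-HIT | VC [5, 15, 7]
  [6] addr=0xf5 blk=15 s=1: VC-HIT | VC [5, 13, 7]
  [7] addr=0xfa blk=15 s=1: L1-HIT | VC [5, 13, 7]
  [8] addr=0x5b blk=5 s=1: VC-HIT | VC [15, 13, 7]
  [9] addr=0x76 blk=7 s=1: VC-HIT | VC [15, 13, 5]
  [10] addr=0xd6 blk=13 s=1: VC-HIT | VC [15, 7, 5]
  [11] addr=0xd9 blk=13 s=1: L1-HIT | VC [15, 7, 5]
  [12] addr=0xd5 blk=13 s=1: L1-HIT | VC [15, 7, 5]
  [13] addr=0x5f blk=5 s=1: VC-HIT | VC [15, 7, 13]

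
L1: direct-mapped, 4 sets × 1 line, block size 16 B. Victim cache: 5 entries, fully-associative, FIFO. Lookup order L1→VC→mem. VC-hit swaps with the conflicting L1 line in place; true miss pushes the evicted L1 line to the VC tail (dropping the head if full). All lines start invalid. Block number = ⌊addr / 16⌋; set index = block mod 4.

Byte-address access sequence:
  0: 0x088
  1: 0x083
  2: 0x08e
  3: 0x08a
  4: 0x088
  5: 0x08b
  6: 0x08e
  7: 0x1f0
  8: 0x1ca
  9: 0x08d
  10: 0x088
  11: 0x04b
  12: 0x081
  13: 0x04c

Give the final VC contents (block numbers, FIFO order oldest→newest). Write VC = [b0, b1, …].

VC = [28, 8]

  [0] addr=0x88 blk=8 s=0: MISS | VC []
  [1] addr=0x83 blk=8 s=0: L1-HIT | VC []
  [2] addr=0x8e blk=8 s=0: L1-HIT | VC []
  [3] addr=0x8a blk=8 s=0: L1-HIT | VC []
  [4] addr=0x88 blk=8 s=0: L1-HIT | VC []
  [5] addr=0x8b blk=8 s=0: L1-HIT | VC []
  [6] addr=0x8e blk=8 s=0: L1-HIT | VC []
  [7] addr=0x1f0 blk=31 s=3: MISS | VC []
  [8] addr=0x1ca blk=28 s=0: MISS | VC [8]
  [9] addr=0x8d blk=8 s=0: VC-HIT | VC [28]
  [10] addr=0x88 blk=8 s=0: L1-HIT | VC [28]
  [11] addr=0x4b blk=4 s=0: MISS | VC [28, 8]
  [12] addr=0x81 blk=8 s=0: VC-HIT | VC [28, 4]
  [13] addr=0x4c blk=4 s=0: VC-HIT | VC [28, 8]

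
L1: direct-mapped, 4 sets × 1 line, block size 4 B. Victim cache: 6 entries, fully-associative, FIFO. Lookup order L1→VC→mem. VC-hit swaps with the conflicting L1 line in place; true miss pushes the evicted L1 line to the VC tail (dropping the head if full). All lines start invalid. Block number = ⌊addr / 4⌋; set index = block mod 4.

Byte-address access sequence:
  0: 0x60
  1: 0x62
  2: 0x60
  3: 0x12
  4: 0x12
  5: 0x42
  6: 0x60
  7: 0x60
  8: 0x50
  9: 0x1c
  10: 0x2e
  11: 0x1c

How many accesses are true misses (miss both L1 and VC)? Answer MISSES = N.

MISSES = 6

#0 0x60→b24/s0 MISS; vc=[]
#1 0x62→b24/s0 L1-HIT; vc=[]
#2 0x60→b24/s0 L1-HIT; vc=[]
#3 0x12→b4/s0 MISS; vc=[24]
#4 0x12→b4/s0 L1-HIT; vc=[24]
#5 0x42→b16/s0 MISS; vc=[24,4]
#6 0x60→b24/s0 VC-HIT; vc=[16,4]
#7 0x60→b24/s0 L1-HIT; vc=[16,4]
#8 0x50→b20/s0 MISS; vc=[16,4,24]
#9 0x1c→b7/s3 MISS; vc=[16,4,24]
#10 0x2e→b11/s3 MISS; vc=[16,4,24,7]
#11 0x1c→b7/s3 VC-HIT; vc=[16,4,24,11]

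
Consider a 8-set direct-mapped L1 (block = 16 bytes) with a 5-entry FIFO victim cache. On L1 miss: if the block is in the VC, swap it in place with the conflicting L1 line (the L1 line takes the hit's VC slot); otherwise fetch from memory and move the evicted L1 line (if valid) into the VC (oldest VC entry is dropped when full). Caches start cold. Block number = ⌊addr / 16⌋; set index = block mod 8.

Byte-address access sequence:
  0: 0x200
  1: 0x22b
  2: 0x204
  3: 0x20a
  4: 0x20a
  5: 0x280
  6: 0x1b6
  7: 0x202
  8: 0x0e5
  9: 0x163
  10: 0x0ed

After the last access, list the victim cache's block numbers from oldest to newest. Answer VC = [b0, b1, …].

VC = [40, 22]

  [0] addr=0x200 blk=32 s=0: MISS | VC []
  [1] addr=0x22b blk=34 s=2: MISS | VC []
  [2] addr=0x204 blk=32 s=0: L1-HIT | VC []
  [3] addr=0x20a blk=32 s=0: L1-HIT | VC []
  [4] addr=0x20a blk=32 s=0: L1-HIT | VC []
  [5] addr=0x280 blk=40 s=0: MISS | VC [32]
  [6] addr=0x1b6 blk=27 s=3: MISS | VC [32]
  [7] addr=0x202 blk=32 s=0: VC-HIT | VC [40]
  [8] addr=0xe5 blk=14 s=6: MISS | VC [40]
  [9] addr=0x163 blk=22 s=6: MISS | VC [40, 14]
  [10] addr=0xed blk=14 s=6: VC-HIT | VC [40, 22]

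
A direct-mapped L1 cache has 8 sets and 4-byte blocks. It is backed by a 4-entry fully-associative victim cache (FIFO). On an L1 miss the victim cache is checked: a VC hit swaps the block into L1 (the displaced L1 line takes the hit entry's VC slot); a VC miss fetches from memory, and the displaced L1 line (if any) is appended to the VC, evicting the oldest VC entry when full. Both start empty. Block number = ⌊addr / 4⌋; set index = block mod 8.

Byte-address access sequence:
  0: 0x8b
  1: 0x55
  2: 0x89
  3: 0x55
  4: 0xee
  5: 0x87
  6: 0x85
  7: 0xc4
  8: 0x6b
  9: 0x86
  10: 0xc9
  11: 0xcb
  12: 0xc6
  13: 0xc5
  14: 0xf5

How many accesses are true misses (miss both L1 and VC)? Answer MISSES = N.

MISSES = 8

  [0] addr=0x8b blk=34 s=2: MISS | VC []
  [1] addr=0x55 blk=21 s=5: MISS | VC []
  [2] addr=0x89 blk=34 s=2: L1-HIT | VC []
  [3] addr=0x55 blk=21 s=5: L1-HIT | VC []
  [4] addr=0xee blk=59 s=3: MISS | VC []
  [5] addr=0x87 blk=33 s=1: MISS | VC []
  [6] addr=0x85 blk=33 s=1: L1-HIT | VC []
  [7] addr=0xc4 blk=49 s=1: MISS | VC [33]
  [8] addr=0x6b blk=26 s=2: MISS | VC [33, 34]
  [9] addr=0x86 blk=33 s=1: VC-HIT | VC [49, 34]
  [10] addr=0xc9 blk=50 s=2: MISS | VC [49, 34, 26]
  [11] addr=0xcb blk=50 s=2: L1-HIT | VC [49, 34, 26]
  [12] addr=0xc6 blk=49 s=1: VC-HIT | VC [33, 34, 26]
  [13] addr=0xc5 blk=49 s=1: L1-HIT | VC [33, 34, 26]
  [14] addr=0xf5 blk=61 s=5: MISS | VC [33, 34, 26, 21]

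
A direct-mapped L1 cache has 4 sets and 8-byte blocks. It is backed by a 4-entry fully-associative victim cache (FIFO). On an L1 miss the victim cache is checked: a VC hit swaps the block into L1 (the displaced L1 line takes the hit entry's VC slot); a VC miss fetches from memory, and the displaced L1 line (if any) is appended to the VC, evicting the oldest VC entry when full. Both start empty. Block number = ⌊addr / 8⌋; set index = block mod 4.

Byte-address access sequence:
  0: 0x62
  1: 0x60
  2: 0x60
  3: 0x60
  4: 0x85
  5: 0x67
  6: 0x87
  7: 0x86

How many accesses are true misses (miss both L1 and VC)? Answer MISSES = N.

MISSES = 2

#0 0x62→b12/s0 MISS; vc=[]
#1 0x60→b12/s0 L1-HIT; vc=[]
#2 0x60→b12/s0 L1-HIT; vc=[]
#3 0x60→b12/s0 L1-HIT; vc=[]
#4 0x85→b16/s0 MISS; vc=[12]
#5 0x67→b12/s0 VC-HIT; vc=[16]
#6 0x87→b16/s0 VC-HIT; vc=[12]
#7 0x86→b16/s0 L1-HIT; vc=[12]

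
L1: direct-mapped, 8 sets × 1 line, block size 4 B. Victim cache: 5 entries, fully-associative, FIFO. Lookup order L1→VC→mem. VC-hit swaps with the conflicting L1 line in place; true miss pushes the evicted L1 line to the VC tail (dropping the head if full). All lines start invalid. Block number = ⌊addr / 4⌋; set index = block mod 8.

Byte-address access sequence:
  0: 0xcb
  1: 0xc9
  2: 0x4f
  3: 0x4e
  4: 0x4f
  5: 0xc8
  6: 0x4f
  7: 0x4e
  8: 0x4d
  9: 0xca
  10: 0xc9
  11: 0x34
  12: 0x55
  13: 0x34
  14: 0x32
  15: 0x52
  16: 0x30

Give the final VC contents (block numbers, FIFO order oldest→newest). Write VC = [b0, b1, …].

VC = [21, 20]

#0 0xcb→b50/s2 MISS; vc=[]
#1 0xc9→b50/s2 L1-HIT; vc=[]
#2 0x4f→b19/s3 MISS; vc=[]
#3 0x4e→b19/s3 L1-HIT; vc=[]
#4 0x4f→b19/s3 L1-HIT; vc=[]
#5 0xc8→b50/s2 L1-HIT; vc=[]
#6 0x4f→b19/s3 L1-HIT; vc=[]
#7 0x4e→b19/s3 L1-HIT; vc=[]
#8 0x4d→b19/s3 L1-HIT; vc=[]
#9 0xca→b50/s2 L1-HIT; vc=[]
#10 0xc9→b50/s2 L1-HIT; vc=[]
#11 0x34→b13/s5 MISS; vc=[]
#12 0x55→b21/s5 MISS; vc=[13]
#13 0x34→b13/s5 VC-HIT; vc=[21]
#14 0x32→b12/s4 MISS; vc=[21]
#15 0x52→b20/s4 MISS; vc=[21,12]
#16 0x30→b12/s4 VC-HIT; vc=[21,20]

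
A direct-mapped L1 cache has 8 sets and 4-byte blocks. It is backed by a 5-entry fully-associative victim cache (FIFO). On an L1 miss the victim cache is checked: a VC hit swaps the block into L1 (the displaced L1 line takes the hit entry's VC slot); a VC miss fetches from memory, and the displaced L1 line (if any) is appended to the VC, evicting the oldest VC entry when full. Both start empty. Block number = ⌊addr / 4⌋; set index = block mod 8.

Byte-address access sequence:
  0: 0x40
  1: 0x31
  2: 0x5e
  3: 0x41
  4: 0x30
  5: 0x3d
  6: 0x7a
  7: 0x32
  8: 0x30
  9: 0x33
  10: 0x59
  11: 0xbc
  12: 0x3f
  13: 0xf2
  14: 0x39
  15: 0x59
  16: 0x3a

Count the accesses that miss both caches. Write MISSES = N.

MISSES = 9

0: 0x40 (blk 16, set 0) → MISS  vc=[]
1: 0x31 (blk 12, set 4) → MISS  vc=[]
2: 0x5e (blk 23, set 7) → MISS  vc=[]
3: 0x41 (blk 16, set 0) → L1-HIT  vc=[]
4: 0x30 (blk 12, set 4) → L1-HIT  vc=[]
5: 0x3d (blk 15, set 7) → MISS  vc=[23]
6: 0x7a (blk 30, set 6) → MISS  vc=[23]
7: 0x32 (blk 12, set 4) → L1-HIT  vc=[23]
8: 0x30 (blk 12, set 4) → L1-HIT  vc=[23]
9: 0x33 (blk 12, set 4) → L1-HIT  vc=[23]
10: 0x59 (blk 22, set 6) → MISS  vc=[23, 30]
11: 0xbc (blk 47, set 7) → MISS  vc=[23, 30, 15]
12: 0x3f (blk 15, set 7) → VC-HIT  vc=[23, 30, 47]
13: 0xf2 (blk 60, set 4) → MISS  vc=[23, 30, 47, 12]
14: 0x39 (blk 14, set 6) → MISS  vc=[23, 30, 47, 12, 22]
15: 0x59 (blk 22, set 6) → VC-HIT  vc=[23, 30, 47, 12, 14]
16: 0x3a (blk 14, set 6) → VC-HIT  vc=[23, 30, 47, 12, 22]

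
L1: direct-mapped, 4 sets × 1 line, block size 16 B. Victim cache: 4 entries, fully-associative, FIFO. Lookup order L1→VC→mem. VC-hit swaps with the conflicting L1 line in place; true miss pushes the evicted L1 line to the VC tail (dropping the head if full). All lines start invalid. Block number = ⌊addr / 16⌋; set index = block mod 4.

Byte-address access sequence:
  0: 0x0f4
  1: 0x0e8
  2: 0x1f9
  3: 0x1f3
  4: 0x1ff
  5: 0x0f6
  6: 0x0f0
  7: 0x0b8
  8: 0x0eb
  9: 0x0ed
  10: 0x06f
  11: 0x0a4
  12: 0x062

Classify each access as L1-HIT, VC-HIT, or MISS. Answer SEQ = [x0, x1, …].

SEQ = [MISS, MISS, MISS, L1-HIT, L1-HIT, VC-HIT, L1-HIT, MISS, L1-HIT, L1-HIT, MISS, MISS, VC-HIT]

  [0] addr=0xf4 blk=15 s=3: MISS | VC []
  [1] addr=0xe8 blk=14 s=2: MISS | VC []
  [2] addr=0x1f9 blk=31 s=3: MISS | VC [15]
  [3] addr=0x1f3 blk=31 s=3: L1-HIT | VC [15]
  [4] addr=0x1ff blk=31 s=3: L1-HIT | VC [15]
  [5] addr=0xf6 blk=15 s=3: VC-HIT | VC [31]
  [6] addr=0xf0 blk=15 s=3: L1-HIT | VC [31]
  [7] addr=0xb8 blk=11 s=3: MISS | VC [31, 15]
  [8] addr=0xeb blk=14 s=2: L1-HIT | VC [31, 15]
  [9] addr=0xed blk=14 s=2: L1-HIT | VC [31, 15]
  [10] addr=0x6f blk=6 s=2: MISS | VC [31, 15, 14]
  [11] addr=0xa4 blk=10 s=2: MISS | VC [31, 15, 14, 6]
  [12] addr=0x62 blk=6 s=2: VC-HIT | VC [31, 15, 14, 10]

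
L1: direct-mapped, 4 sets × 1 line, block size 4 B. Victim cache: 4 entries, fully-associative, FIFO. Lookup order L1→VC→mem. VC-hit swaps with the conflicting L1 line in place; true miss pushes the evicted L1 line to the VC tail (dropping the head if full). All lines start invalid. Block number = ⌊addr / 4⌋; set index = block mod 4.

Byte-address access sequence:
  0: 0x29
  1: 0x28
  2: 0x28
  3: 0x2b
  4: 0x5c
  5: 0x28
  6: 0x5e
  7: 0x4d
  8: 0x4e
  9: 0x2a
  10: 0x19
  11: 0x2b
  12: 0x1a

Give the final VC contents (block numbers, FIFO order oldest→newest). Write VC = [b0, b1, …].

VC = [23, 10]

#0 0x29→b10/s2 MISS; vc=[]
#1 0x28→b10/s2 L1-HIT; vc=[]
#2 0x28→b10/s2 L1-HIT; vc=[]
#3 0x2b→b10/s2 L1-HIT; vc=[]
#4 0x5c→b23/s3 MISS; vc=[]
#5 0x28→b10/s2 L1-HIT; vc=[]
#6 0x5e→b23/s3 L1-HIT; vc=[]
#7 0x4d→b19/s3 MISS; vc=[23]
#8 0x4e→b19/s3 L1-HIT; vc=[23]
#9 0x2a→b10/s2 L1-HIT; vc=[23]
#10 0x19→b6/s2 MISS; vc=[23,10]
#11 0x2b→b10/s2 VC-HIT; vc=[23,6]
#12 0x1a→b6/s2 VC-HIT; vc=[23,10]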